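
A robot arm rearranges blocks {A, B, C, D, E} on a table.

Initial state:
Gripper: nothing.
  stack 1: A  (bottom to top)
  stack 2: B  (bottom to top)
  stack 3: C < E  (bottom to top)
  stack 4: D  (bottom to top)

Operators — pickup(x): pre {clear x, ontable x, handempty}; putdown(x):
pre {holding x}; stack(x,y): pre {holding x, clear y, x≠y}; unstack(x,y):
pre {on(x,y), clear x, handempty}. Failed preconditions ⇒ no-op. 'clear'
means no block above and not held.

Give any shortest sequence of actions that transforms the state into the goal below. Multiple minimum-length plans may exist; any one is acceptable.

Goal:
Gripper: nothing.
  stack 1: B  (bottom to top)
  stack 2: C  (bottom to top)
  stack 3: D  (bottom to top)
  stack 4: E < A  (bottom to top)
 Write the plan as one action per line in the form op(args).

unstack(E, C)
putdown(E)
pickup(A)
stack(A, E)

step 1 (unstack(E, C)): towers=[A; B; C; D] holding=E
step 2 (putdown(E)): towers=[A; B; C; D; E] holding=-
step 3 (pickup(A)): towers=[B; C; D; E] holding=A
step 4 (stack(A, E)): towers=[B; C; D; E/A] holding=-
goal check: towers=[B; C; D; E/A] holding=- — reached (length 4, optimal by BFS)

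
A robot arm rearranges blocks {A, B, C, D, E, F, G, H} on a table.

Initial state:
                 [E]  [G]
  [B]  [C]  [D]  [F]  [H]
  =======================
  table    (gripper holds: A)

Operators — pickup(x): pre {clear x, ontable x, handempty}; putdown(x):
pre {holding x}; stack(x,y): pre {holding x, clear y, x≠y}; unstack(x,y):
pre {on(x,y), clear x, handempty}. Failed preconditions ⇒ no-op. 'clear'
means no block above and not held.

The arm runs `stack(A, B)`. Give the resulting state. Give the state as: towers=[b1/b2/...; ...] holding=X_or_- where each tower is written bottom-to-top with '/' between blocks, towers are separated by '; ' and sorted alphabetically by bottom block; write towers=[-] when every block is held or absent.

towers=[B/A; C; D; F/E; H/G] holding=-

before: towers=[B; C; D; F/E; H/G] holding=A
pre[stack(A, B)]: holding(A) ✓, clear(B) ✓, A≠B ✓
all met → apply stack(A, B)
after:  towers=[B/A; C; D; F/E; H/G] holding=-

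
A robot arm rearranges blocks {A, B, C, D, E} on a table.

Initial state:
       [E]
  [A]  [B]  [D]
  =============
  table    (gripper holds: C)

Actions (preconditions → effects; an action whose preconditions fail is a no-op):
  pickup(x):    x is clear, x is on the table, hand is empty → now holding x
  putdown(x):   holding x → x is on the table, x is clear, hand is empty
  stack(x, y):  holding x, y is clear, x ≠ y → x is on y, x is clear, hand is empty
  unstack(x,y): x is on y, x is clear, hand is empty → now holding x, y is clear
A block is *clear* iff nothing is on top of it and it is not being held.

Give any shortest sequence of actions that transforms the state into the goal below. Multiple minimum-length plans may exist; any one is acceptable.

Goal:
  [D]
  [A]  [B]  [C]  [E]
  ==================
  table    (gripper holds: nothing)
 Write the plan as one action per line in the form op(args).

putdown(C)
pickup(D)
stack(D, A)
unstack(E, B)
putdown(E)

step 1 (putdown(C)): towers=[A; B/E; C; D] holding=-
step 2 (pickup(D)): towers=[A; B/E; C] holding=D
step 3 (stack(D, A)): towers=[A/D; B/E; C] holding=-
step 4 (unstack(E, B)): towers=[A/D; B; C] holding=E
step 5 (putdown(E)): towers=[A/D; B; C; E] holding=-
goal check: towers=[A/D; B; C; E] holding=- — reached (length 5, optimal by BFS)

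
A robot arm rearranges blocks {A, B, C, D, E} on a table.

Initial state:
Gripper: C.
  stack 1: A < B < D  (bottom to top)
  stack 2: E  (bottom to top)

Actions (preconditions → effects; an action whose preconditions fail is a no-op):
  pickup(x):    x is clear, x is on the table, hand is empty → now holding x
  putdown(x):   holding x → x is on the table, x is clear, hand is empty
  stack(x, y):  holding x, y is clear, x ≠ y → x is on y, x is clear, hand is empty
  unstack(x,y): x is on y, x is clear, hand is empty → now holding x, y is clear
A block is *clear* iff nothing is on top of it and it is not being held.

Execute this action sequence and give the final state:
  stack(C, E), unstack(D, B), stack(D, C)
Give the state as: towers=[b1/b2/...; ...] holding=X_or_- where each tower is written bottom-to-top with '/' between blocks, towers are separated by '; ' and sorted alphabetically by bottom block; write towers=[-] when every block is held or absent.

towers=[A/B; E/C/D] holding=-

step 1 (stack(C, E)): towers=[A/B/D; E/C] holding=-
step 2 (unstack(D, B)): towers=[A/B; E/C] holding=D
step 3 (stack(D, C)): towers=[A/B; E/C/D] holding=-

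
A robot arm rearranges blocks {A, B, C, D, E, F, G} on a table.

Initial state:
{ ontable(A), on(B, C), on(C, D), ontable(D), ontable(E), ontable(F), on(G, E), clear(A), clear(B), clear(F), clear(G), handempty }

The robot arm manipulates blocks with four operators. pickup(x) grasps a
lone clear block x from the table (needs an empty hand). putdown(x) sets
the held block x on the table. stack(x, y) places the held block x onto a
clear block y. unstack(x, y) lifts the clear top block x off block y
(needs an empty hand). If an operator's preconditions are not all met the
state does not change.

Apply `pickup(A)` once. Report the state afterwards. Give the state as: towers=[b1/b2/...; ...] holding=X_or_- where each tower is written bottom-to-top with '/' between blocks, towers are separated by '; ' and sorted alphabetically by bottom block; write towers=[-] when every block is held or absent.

towers=[D/C/B; E/G; F] holding=A

before: towers=[A; D/C/B; E/G; F] holding=-
pre[pickup(A)]: clear(A) ok, ontable(A) ok, handempty ok
all met → apply pickup(A)
after:  towers=[D/C/B; E/G; F] holding=A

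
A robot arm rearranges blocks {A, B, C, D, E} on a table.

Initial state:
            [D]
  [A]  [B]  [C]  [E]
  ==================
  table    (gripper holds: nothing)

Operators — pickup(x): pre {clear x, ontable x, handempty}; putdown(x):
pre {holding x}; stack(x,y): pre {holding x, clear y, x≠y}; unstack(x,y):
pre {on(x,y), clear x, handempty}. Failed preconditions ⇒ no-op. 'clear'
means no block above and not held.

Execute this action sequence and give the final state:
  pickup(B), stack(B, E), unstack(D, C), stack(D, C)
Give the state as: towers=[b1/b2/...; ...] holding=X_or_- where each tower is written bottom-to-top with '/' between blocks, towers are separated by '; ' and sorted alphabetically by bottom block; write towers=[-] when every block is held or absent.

step 1 (pickup(B)): towers=[A; C/D; E] holding=B
step 2 (stack(B, E)): towers=[A; C/D; E/B] holding=-
step 3 (unstack(D, C)): towers=[A; C; E/B] holding=D
step 4 (stack(D, C)): towers=[A; C/D; E/B] holding=-

towers=[A; C/D; E/B] holding=-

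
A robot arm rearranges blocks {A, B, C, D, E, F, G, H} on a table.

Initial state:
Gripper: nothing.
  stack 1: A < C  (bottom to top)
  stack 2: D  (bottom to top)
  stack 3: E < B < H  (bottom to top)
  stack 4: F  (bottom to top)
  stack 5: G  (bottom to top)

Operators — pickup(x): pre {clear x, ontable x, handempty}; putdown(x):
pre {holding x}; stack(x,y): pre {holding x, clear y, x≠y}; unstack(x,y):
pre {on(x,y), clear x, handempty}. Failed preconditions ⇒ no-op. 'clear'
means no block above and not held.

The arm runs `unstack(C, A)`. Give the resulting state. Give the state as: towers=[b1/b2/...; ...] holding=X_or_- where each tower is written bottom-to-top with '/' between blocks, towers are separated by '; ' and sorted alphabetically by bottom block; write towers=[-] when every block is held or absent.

towers=[A; D; E/B/H; F; G] holding=C

before: towers=[A/C; D; E/B/H; F; G] holding=-
pre[unstack(C, A)]: on(C,A) ✓, clear(C) ✓, handempty ✓
all met → apply unstack(C, A)
after:  towers=[A; D; E/B/H; F; G] holding=C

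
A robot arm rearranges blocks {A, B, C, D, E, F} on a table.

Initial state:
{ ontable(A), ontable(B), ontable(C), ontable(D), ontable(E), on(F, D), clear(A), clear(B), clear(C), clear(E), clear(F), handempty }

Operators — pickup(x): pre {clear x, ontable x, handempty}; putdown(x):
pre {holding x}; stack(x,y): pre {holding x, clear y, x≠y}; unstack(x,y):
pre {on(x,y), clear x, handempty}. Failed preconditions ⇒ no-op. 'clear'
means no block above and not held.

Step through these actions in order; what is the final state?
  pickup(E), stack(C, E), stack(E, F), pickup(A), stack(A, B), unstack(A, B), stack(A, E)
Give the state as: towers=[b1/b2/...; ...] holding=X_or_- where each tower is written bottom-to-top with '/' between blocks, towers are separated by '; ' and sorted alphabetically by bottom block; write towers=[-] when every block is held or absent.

step 1 (pickup(E)): towers=[A; B; C; D/F] holding=E
step 2 (stack(C, E)) [no-op]: towers=[A; B; C; D/F] holding=E
step 3 (stack(E, F)): towers=[A; B; C; D/F/E] holding=-
step 4 (pickup(A)): towers=[B; C; D/F/E] holding=A
step 5 (stack(A, B)): towers=[B/A; C; D/F/E] holding=-
step 6 (unstack(A, B)): towers=[B; C; D/F/E] holding=A
step 7 (stack(A, E)): towers=[B; C; D/F/E/A] holding=-

towers=[B; C; D/F/E/A] holding=-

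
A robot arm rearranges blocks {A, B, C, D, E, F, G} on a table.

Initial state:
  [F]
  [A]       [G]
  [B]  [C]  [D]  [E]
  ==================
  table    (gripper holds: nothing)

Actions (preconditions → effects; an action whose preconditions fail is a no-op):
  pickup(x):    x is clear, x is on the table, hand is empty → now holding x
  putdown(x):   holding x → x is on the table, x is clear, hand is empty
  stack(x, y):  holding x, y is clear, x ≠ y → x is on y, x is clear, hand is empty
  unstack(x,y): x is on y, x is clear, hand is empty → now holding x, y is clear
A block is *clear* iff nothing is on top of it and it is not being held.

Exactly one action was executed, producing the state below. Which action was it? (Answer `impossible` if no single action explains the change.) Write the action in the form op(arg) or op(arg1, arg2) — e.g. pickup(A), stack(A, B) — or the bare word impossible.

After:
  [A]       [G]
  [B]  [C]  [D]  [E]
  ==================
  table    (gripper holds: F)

target: towers=[B/A; C; D/G; E] holding=F
     unstack(F, A) → towers=[B/A; C; D/G; E] holding=F  ← match
     unstack(G, D) → towers=[B/A/F; C; D; E] holding=G
         pickup(E) → towers=[B/A/F; C; D/G] holding=E
         pickup(C) → towers=[B/A/F; D/G; E] holding=C

unstack(F, A)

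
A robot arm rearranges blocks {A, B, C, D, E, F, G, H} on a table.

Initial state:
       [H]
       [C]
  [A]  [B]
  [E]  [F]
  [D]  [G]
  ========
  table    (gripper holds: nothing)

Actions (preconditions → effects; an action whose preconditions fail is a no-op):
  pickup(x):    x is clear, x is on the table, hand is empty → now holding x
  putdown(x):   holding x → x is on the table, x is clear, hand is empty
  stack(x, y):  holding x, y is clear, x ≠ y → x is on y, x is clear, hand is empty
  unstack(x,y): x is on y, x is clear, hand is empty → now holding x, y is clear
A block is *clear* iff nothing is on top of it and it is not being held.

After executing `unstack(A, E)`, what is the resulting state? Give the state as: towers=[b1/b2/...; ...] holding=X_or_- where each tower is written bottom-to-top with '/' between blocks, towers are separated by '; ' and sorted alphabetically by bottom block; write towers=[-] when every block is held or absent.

before: towers=[D/E/A; G/F/B/C/H] holding=-
pre[unstack(A, E)]: on(A,E) yes, clear(A) yes, handempty yes
all met → apply unstack(A, E)
after:  towers=[D/E; G/F/B/C/H] holding=A

towers=[D/E; G/F/B/C/H] holding=A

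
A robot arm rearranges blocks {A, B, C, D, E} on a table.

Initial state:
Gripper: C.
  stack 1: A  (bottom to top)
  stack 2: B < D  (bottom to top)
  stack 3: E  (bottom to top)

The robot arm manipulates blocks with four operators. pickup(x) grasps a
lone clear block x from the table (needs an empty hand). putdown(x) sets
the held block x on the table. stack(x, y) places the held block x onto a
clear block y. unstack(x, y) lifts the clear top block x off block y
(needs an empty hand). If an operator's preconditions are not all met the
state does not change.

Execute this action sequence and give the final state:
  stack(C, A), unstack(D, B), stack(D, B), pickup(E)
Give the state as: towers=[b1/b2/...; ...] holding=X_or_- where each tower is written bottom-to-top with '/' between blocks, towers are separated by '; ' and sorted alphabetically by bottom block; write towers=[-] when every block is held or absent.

step 1 (stack(C, A)): towers=[A/C; B/D; E] holding=-
step 2 (unstack(D, B)): towers=[A/C; B; E] holding=D
step 3 (stack(D, B)): towers=[A/C; B/D; E] holding=-
step 4 (pickup(E)): towers=[A/C; B/D] holding=E

towers=[A/C; B/D] holding=E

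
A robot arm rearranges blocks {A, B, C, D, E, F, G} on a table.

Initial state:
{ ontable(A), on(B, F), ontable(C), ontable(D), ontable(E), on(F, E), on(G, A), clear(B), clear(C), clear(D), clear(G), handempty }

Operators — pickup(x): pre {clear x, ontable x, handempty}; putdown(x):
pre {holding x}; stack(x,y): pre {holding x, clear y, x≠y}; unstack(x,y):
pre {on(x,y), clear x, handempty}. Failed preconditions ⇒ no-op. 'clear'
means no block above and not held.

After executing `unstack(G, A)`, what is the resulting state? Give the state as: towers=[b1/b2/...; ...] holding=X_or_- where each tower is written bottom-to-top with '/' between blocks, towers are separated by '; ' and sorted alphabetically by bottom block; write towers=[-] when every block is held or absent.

before: towers=[A/G; C; D; E/F/B] holding=-
pre[unstack(G, A)]: on(G,A) ✓, clear(G) ✓, handempty ✓
all met → apply unstack(G, A)
after:  towers=[A; C; D; E/F/B] holding=G

towers=[A; C; D; E/F/B] holding=G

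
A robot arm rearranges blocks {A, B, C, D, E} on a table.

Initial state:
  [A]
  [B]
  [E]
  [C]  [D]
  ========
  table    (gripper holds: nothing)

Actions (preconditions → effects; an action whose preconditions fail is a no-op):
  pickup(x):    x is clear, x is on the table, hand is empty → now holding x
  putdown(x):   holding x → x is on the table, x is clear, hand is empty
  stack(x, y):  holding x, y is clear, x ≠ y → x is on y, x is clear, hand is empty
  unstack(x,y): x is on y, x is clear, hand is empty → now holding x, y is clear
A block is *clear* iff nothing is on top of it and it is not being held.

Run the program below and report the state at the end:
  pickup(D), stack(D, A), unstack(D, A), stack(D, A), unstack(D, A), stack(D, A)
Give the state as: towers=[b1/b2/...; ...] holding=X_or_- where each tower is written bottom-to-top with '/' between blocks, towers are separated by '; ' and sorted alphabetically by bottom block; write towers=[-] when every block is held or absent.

step 1 (pickup(D)): towers=[C/E/B/A] holding=D
step 2 (stack(D, A)): towers=[C/E/B/A/D] holding=-
step 3 (unstack(D, A)): towers=[C/E/B/A] holding=D
step 4 (stack(D, A)): towers=[C/E/B/A/D] holding=-
step 5 (unstack(D, A)): towers=[C/E/B/A] holding=D
step 6 (stack(D, A)): towers=[C/E/B/A/D] holding=-

towers=[C/E/B/A/D] holding=-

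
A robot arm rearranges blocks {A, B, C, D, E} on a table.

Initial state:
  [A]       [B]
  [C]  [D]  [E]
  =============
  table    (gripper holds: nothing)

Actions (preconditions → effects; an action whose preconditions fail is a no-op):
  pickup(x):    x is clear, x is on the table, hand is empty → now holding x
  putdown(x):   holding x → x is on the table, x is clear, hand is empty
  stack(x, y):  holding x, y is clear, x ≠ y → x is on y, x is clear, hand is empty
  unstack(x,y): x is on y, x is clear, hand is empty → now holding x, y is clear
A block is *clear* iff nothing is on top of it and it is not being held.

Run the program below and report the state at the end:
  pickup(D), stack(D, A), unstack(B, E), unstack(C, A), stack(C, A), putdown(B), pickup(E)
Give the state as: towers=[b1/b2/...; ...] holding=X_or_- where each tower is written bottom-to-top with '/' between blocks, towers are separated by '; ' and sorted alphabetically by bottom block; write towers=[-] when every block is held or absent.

towers=[B; C/A/D] holding=E

step 1 (pickup(D)): towers=[C/A; E/B] holding=D
step 2 (stack(D, A)): towers=[C/A/D; E/B] holding=-
step 3 (unstack(B, E)): towers=[C/A/D; E] holding=B
step 4 (unstack(C, A)) [no-op]: towers=[C/A/D; E] holding=B
step 5 (stack(C, A)) [no-op]: towers=[C/A/D; E] holding=B
step 6 (putdown(B)): towers=[B; C/A/D; E] holding=-
step 7 (pickup(E)): towers=[B; C/A/D] holding=E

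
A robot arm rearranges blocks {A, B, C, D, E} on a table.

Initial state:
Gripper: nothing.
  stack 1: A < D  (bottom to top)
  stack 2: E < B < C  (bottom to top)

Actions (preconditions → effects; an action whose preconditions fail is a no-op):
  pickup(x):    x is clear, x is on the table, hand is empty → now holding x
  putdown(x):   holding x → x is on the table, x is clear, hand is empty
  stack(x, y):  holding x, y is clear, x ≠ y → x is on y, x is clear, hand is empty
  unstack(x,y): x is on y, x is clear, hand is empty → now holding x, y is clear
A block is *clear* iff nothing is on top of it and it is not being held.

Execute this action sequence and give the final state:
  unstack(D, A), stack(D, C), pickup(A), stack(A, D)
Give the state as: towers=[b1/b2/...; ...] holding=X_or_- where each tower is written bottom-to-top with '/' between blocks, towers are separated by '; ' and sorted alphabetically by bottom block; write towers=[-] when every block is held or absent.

step 1 (unstack(D, A)): towers=[A; E/B/C] holding=D
step 2 (stack(D, C)): towers=[A; E/B/C/D] holding=-
step 3 (pickup(A)): towers=[E/B/C/D] holding=A
step 4 (stack(A, D)): towers=[E/B/C/D/A] holding=-

towers=[E/B/C/D/A] holding=-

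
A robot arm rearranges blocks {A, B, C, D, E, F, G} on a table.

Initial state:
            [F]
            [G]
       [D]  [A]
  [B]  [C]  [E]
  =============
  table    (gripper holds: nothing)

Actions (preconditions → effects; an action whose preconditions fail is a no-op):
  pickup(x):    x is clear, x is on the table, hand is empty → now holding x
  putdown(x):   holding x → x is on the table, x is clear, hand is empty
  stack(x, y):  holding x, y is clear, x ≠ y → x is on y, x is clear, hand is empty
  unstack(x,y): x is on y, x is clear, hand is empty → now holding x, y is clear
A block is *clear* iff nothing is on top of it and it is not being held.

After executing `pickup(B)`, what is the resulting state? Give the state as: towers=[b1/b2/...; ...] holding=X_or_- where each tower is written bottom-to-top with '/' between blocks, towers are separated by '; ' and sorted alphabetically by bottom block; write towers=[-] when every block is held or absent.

before: towers=[B; C/D; E/A/G/F] holding=-
pre[pickup(B)]: clear(B) ✓, ontable(B) ✓, handempty ✓
all met → apply pickup(B)
after:  towers=[C/D; E/A/G/F] holding=B

towers=[C/D; E/A/G/F] holding=B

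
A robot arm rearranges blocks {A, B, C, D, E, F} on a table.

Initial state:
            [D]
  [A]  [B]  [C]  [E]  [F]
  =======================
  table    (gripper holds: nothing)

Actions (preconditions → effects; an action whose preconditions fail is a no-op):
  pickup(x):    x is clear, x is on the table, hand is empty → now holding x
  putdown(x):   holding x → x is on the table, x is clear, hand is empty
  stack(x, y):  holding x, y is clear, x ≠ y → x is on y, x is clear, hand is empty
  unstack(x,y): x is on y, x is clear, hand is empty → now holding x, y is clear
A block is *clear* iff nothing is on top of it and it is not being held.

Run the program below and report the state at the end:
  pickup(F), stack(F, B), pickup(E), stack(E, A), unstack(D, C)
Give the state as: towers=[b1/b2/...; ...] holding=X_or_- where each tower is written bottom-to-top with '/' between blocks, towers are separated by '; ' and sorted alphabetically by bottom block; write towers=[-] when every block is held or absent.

towers=[A/E; B/F; C] holding=D

step 1 (pickup(F)): towers=[A; B; C/D; E] holding=F
step 2 (stack(F, B)): towers=[A; B/F; C/D; E] holding=-
step 3 (pickup(E)): towers=[A; B/F; C/D] holding=E
step 4 (stack(E, A)): towers=[A/E; B/F; C/D] holding=-
step 5 (unstack(D, C)): towers=[A/E; B/F; C] holding=D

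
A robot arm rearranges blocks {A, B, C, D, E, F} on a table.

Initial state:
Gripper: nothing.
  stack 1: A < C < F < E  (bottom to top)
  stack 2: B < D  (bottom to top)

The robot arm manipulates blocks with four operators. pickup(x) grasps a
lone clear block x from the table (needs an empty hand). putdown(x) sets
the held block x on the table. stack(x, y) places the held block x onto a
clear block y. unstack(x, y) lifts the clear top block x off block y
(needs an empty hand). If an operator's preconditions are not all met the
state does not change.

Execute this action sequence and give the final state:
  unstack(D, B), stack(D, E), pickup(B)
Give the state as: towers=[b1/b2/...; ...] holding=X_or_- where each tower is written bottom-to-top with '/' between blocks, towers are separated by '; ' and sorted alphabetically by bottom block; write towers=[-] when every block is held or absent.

towers=[A/C/F/E/D] holding=B

step 1 (unstack(D, B)): towers=[A/C/F/E; B] holding=D
step 2 (stack(D, E)): towers=[A/C/F/E/D; B] holding=-
step 3 (pickup(B)): towers=[A/C/F/E/D] holding=B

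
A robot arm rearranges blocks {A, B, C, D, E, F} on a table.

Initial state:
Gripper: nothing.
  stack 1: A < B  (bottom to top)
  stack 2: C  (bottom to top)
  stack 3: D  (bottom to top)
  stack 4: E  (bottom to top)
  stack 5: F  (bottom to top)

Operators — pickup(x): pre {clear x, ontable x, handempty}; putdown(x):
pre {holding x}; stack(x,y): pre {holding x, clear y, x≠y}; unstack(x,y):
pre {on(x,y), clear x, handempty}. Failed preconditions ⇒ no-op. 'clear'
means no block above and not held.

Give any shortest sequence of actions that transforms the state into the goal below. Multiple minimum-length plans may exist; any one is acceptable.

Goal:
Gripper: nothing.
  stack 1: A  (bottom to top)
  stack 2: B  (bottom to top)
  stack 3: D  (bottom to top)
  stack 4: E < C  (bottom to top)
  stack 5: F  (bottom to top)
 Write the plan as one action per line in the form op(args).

unstack(B, A)
putdown(B)
pickup(C)
stack(C, E)

step 1 (unstack(B, A)): towers=[A; C; D; E; F] holding=B
step 2 (putdown(B)): towers=[A; B; C; D; E; F] holding=-
step 3 (pickup(C)): towers=[A; B; D; E; F] holding=C
step 4 (stack(C, E)): towers=[A; B; D; E/C; F] holding=-
goal check: towers=[A; B; D; E/C; F] holding=- — reached (length 4, optimal by BFS)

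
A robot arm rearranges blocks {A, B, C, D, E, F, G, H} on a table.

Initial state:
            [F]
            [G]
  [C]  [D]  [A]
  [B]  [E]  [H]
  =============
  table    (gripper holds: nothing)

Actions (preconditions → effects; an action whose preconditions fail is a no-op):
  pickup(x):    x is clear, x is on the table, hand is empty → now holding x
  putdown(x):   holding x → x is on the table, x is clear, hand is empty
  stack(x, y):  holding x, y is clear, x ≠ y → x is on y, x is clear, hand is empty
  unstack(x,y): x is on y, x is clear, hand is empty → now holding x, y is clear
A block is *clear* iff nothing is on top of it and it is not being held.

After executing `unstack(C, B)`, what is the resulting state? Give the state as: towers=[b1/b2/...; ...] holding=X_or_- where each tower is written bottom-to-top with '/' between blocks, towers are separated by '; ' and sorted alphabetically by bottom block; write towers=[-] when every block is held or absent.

before: towers=[B/C; E/D; H/A/G/F] holding=-
pre[unstack(C, B)]: on(C,B) ✓, clear(C) ✓, handempty ✓
all met → apply unstack(C, B)
after:  towers=[B; E/D; H/A/G/F] holding=C

towers=[B; E/D; H/A/G/F] holding=C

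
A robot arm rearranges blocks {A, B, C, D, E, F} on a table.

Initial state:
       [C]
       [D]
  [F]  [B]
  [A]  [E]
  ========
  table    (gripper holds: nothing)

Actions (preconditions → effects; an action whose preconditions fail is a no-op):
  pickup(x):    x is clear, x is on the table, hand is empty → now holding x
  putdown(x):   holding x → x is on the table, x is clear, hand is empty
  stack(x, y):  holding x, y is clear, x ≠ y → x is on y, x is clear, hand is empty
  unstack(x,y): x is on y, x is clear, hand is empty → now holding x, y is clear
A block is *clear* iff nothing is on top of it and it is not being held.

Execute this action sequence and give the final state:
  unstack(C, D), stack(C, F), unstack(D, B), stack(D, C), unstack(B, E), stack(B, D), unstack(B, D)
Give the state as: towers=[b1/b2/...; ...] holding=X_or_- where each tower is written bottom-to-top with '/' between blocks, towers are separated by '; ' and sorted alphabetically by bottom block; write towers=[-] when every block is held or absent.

step 1 (unstack(C, D)): towers=[A/F; E/B/D] holding=C
step 2 (stack(C, F)): towers=[A/F/C; E/B/D] holding=-
step 3 (unstack(D, B)): towers=[A/F/C; E/B] holding=D
step 4 (stack(D, C)): towers=[A/F/C/D; E/B] holding=-
step 5 (unstack(B, E)): towers=[A/F/C/D; E] holding=B
step 6 (stack(B, D)): towers=[A/F/C/D/B; E] holding=-
step 7 (unstack(B, D)): towers=[A/F/C/D; E] holding=B

towers=[A/F/C/D; E] holding=B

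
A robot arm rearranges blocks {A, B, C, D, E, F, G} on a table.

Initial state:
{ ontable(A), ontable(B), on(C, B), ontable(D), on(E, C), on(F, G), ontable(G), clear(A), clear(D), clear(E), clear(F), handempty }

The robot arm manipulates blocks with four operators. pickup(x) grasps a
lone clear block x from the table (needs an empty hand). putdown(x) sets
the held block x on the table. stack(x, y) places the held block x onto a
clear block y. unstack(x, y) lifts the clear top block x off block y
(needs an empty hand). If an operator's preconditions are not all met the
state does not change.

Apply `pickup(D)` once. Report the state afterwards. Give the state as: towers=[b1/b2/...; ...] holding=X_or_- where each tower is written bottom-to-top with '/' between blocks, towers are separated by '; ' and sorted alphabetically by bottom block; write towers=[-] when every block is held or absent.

before: towers=[A; B/C/E; D; G/F] holding=-
pre[pickup(D)]: clear(D) ✓, ontable(D) ✓, handempty ✓
all met → apply pickup(D)
after:  towers=[A; B/C/E; G/F] holding=D

towers=[A; B/C/E; G/F] holding=D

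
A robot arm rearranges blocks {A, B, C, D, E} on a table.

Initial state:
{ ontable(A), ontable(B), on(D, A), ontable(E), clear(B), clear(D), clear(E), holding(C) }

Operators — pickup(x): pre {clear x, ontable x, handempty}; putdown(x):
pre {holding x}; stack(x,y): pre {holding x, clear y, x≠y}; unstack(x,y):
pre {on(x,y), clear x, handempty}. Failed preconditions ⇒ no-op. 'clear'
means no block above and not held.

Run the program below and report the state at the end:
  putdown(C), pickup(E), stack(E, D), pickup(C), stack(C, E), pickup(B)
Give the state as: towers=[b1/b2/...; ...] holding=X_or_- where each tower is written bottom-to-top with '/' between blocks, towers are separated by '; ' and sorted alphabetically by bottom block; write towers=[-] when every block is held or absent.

step 1 (putdown(C)): towers=[A/D; B; C; E] holding=-
step 2 (pickup(E)): towers=[A/D; B; C] holding=E
step 3 (stack(E, D)): towers=[A/D/E; B; C] holding=-
step 4 (pickup(C)): towers=[A/D/E; B] holding=C
step 5 (stack(C, E)): towers=[A/D/E/C; B] holding=-
step 6 (pickup(B)): towers=[A/D/E/C] holding=B

towers=[A/D/E/C] holding=B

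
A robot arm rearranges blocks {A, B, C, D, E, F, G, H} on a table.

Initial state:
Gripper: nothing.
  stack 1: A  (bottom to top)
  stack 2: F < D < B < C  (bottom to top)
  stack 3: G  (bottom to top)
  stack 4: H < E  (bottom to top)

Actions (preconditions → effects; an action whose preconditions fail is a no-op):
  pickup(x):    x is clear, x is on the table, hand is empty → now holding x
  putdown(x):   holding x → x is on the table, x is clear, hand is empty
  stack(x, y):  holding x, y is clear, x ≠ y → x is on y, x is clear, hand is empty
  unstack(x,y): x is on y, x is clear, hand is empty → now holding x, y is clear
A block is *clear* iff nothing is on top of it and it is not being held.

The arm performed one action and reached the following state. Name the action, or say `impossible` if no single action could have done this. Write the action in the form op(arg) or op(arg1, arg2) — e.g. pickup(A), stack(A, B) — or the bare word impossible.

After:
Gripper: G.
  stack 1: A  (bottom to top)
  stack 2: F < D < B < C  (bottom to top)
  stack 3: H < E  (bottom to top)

pickup(G)

target: towers=[A; F/D/B/C; H/E] holding=G
         pickup(G) → towers=[A; F/D/B/C; H/E] holding=G  ← match
         pickup(A) → towers=[F/D/B/C; G; H/E] holding=A
     unstack(E, H) → towers=[A; F/D/B/C; G; H] holding=E
     unstack(C, B) → towers=[A; F/D/B; G; H/E] holding=C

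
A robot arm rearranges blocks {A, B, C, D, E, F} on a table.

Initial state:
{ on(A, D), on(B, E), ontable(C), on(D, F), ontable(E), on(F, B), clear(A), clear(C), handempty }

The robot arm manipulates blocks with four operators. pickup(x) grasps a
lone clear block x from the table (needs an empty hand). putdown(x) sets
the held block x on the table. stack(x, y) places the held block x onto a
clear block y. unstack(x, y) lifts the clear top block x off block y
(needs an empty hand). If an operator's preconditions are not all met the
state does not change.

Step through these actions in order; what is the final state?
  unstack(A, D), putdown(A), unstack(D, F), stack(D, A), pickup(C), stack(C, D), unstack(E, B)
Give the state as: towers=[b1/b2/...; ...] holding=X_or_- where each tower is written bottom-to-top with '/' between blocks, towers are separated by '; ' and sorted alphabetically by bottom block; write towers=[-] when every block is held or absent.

step 1 (unstack(A, D)): towers=[C; E/B/F/D] holding=A
step 2 (putdown(A)): towers=[A; C; E/B/F/D] holding=-
step 3 (unstack(D, F)): towers=[A; C; E/B/F] holding=D
step 4 (stack(D, A)): towers=[A/D; C; E/B/F] holding=-
step 5 (pickup(C)): towers=[A/D; E/B/F] holding=C
step 6 (stack(C, D)): towers=[A/D/C; E/B/F] holding=-
step 7 (unstack(E, B)) [no-op]: towers=[A/D/C; E/B/F] holding=-

towers=[A/D/C; E/B/F] holding=-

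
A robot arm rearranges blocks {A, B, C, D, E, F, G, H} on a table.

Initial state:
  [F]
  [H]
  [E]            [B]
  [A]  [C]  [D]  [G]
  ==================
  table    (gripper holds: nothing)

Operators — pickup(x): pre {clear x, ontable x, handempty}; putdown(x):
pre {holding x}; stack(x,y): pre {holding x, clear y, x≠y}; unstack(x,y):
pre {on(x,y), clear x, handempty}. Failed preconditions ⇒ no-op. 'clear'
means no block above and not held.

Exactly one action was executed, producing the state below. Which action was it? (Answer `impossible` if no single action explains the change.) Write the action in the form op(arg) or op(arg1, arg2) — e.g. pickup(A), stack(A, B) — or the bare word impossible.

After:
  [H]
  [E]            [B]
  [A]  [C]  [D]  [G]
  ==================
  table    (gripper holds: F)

unstack(F, H)

target: towers=[A/E/H; C; D; G/B] holding=F
     unstack(B, G) → towers=[A/E/H/F; C; D; G] holding=B
     unstack(F, H) → towers=[A/E/H; C; D; G/B] holding=F  ← match
         pickup(D) → towers=[A/E/H/F; C; G/B] holding=D
         pickup(C) → towers=[A/E/H/F; D; G/B] holding=C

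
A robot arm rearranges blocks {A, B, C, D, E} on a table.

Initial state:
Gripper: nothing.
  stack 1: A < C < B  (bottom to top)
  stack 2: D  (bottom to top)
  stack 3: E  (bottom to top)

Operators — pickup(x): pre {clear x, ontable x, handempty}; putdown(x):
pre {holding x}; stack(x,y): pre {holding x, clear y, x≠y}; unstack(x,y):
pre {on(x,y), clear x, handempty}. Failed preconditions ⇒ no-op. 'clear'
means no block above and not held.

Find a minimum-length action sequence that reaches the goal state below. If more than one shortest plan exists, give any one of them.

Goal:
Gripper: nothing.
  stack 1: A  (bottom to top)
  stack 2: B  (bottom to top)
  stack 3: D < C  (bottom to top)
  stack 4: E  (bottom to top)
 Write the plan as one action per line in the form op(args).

step 1 (unstack(B, C)): towers=[A/C; D; E] holding=B
step 2 (putdown(B)): towers=[A/C; B; D; E] holding=-
step 3 (unstack(C, A)): towers=[A; B; D; E] holding=C
step 4 (stack(C, D)): towers=[A; B; D/C; E] holding=-
goal check: towers=[A; B; D/C; E] holding=- — reached (length 4, optimal by BFS)

unstack(B, C)
putdown(B)
unstack(C, A)
stack(C, D)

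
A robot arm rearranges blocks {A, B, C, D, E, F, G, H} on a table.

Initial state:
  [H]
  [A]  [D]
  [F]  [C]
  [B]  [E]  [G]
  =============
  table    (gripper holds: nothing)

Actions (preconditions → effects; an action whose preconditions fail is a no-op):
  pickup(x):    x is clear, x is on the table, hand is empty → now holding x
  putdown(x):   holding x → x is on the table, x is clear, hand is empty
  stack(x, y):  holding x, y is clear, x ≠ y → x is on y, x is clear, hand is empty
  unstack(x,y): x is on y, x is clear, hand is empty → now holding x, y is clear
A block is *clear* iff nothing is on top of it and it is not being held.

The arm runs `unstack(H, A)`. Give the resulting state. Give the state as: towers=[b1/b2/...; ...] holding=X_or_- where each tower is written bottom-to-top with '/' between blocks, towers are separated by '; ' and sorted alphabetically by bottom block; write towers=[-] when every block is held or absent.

towers=[B/F/A; E/C/D; G] holding=H

before: towers=[B/F/A/H; E/C/D; G] holding=-
pre[unstack(H, A)]: on(H,A) yes, clear(H) yes, handempty yes
all met → apply unstack(H, A)
after:  towers=[B/F/A; E/C/D; G] holding=H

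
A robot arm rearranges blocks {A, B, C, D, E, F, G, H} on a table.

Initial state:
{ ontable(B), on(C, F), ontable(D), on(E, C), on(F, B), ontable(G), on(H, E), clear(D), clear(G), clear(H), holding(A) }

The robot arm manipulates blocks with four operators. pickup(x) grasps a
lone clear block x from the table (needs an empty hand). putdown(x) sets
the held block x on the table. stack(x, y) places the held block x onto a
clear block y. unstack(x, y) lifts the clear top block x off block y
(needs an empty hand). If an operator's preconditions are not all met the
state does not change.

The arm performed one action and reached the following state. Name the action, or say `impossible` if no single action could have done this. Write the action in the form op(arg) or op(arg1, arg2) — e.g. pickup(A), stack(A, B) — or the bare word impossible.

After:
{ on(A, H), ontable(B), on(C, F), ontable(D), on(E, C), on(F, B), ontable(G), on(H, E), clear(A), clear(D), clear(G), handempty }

stack(A, H)

target: towers=[B/F/C/E/H/A; D; G] holding=-
        putdown(A) → towers=[A; B/F/C/E/H; D; G] holding=-
       stack(A, G) → towers=[B/F/C/E/H; D; G/A] holding=-
       stack(A, H) → towers=[B/F/C/E/H/A; D; G] holding=-  ← match
       stack(A, D) → towers=[B/F/C/E/H; D/A; G] holding=-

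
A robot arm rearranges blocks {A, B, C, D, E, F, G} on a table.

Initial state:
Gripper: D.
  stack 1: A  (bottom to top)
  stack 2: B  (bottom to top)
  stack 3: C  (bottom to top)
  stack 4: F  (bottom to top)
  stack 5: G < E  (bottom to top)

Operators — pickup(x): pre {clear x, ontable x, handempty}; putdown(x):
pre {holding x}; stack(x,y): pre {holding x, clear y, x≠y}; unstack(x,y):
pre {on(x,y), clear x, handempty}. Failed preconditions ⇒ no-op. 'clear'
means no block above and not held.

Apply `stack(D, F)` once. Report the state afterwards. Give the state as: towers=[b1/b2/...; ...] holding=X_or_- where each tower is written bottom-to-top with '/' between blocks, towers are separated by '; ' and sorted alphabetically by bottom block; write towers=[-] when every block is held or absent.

before: towers=[A; B; C; F; G/E] holding=D
pre[stack(D, F)]: holding(D) yes, clear(F) yes, D≠F yes
all met → apply stack(D, F)
after:  towers=[A; B; C; F/D; G/E] holding=-

towers=[A; B; C; F/D; G/E] holding=-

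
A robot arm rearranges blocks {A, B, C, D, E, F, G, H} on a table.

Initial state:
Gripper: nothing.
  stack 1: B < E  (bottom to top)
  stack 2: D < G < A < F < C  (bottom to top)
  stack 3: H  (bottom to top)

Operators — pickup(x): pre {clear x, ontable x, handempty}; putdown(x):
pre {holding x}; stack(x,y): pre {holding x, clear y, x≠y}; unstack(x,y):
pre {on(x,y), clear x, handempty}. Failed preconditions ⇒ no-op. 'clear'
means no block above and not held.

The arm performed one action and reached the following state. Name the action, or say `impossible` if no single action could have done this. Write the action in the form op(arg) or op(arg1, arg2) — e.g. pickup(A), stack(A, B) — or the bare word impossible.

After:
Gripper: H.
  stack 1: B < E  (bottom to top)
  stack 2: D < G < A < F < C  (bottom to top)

target: towers=[B/E; D/G/A/F/C] holding=H
     unstack(E, B) → towers=[B; D/G/A/F/C; H] holding=E
         pickup(H) → towers=[B/E; D/G/A/F/C] holding=H  ← match
     unstack(C, F) → towers=[B/E; D/G/A/F; H] holding=C

pickup(H)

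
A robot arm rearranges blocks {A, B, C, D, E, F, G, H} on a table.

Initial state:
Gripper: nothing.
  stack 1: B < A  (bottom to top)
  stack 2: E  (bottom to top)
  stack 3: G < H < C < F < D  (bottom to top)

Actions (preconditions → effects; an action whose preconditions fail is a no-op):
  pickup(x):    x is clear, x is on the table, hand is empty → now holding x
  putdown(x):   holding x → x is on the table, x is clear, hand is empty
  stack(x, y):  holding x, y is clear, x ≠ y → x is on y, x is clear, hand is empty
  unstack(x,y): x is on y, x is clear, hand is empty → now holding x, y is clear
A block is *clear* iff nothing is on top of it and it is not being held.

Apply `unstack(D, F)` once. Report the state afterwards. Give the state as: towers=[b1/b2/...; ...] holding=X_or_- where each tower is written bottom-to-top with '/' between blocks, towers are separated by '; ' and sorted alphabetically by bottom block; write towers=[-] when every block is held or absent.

before: towers=[B/A; E; G/H/C/F/D] holding=-
pre[unstack(D, F)]: on(D,F) ok, clear(D) ok, handempty ok
all met → apply unstack(D, F)
after:  towers=[B/A; E; G/H/C/F] holding=D

towers=[B/A; E; G/H/C/F] holding=D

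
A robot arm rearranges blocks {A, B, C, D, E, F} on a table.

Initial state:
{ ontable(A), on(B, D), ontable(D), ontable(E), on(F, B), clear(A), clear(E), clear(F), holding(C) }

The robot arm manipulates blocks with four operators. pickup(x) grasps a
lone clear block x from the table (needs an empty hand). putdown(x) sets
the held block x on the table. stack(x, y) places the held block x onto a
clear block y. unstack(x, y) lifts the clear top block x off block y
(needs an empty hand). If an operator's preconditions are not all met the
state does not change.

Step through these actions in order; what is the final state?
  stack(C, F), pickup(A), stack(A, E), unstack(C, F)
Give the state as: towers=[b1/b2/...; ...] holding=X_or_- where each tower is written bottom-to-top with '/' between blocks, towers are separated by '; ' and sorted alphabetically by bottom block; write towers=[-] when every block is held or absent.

towers=[D/B/F; E/A] holding=C

step 1 (stack(C, F)): towers=[A; D/B/F/C; E] holding=-
step 2 (pickup(A)): towers=[D/B/F/C; E] holding=A
step 3 (stack(A, E)): towers=[D/B/F/C; E/A] holding=-
step 4 (unstack(C, F)): towers=[D/B/F; E/A] holding=C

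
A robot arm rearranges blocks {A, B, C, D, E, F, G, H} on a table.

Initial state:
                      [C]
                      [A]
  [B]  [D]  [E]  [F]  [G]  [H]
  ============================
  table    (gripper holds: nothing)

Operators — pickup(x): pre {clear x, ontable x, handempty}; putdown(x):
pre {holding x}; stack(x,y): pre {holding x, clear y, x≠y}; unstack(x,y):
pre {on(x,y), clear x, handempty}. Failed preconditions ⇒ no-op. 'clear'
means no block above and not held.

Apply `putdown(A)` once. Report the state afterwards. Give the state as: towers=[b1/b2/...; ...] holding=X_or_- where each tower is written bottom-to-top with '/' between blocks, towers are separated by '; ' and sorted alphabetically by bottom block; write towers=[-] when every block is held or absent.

towers=[B; D; E; F; G/A/C; H] holding=-

before: towers=[B; D; E; F; G/A/C; H] holding=-
pre[putdown(A)]: holding(A) fail
holding(A) unmet → putdown(A) is a no-op
after:  towers=[B; D; E; F; G/A/C; H] holding=-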